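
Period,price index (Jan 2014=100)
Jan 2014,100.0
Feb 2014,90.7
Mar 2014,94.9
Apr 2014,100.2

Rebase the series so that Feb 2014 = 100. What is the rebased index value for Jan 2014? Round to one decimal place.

Rebased(Jan 2014) = 100.0 / 90.7 × 100 = 110.2536

110.3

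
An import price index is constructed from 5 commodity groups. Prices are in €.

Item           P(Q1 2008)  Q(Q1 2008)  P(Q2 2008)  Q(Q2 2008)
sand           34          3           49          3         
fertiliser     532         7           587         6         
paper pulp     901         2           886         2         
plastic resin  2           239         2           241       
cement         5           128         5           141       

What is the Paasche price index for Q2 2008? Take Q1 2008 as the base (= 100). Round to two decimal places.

105.49

Paasche price index uses current-period quantities as weights.
ΣP(Q2 2008)·Q(Q2 2008) = 49×3 + 587×6 + 886×2 + 2×241 + 5×141 = 147 + 3522 + 1772 + 482 + 705 = 6628
ΣP(Q1 2008)·Q(Q2 2008) = 34×3 + 532×6 + 901×2 + 2×241 + 5×141 = 102 + 3192 + 1802 + 482 + 705 = 6283
Index = 6628 / 6283 × 100 = 105.4910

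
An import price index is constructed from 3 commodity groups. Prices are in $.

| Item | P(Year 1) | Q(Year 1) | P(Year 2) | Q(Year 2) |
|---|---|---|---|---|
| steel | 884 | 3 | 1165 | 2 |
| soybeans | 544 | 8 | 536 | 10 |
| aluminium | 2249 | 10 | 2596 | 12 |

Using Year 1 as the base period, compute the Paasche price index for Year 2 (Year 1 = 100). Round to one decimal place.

113.6

Paasche price index uses current-period quantities as weights.
ΣP(Year 2)·Q(Year 2) = 1165×2 + 536×10 + 2596×12 = 2330 + 5360 + 31152 = 38842
ΣP(Year 1)·Q(Year 2) = 884×2 + 544×10 + 2249×12 = 1768 + 5440 + 26988 = 34196
Index = 38842 / 34196 × 100 = 113.5864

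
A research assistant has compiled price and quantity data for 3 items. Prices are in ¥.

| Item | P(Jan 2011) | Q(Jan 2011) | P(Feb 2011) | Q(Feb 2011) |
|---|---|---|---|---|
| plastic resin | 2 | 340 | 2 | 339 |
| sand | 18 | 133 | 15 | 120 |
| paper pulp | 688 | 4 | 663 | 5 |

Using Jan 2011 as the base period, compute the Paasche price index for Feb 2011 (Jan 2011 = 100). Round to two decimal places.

Paasche price index uses current-period quantities as weights.
ΣP(Feb 2011)·Q(Feb 2011) = 2×339 + 15×120 + 663×5 = 678 + 1800 + 3315 = 5793
ΣP(Jan 2011)·Q(Feb 2011) = 2×339 + 18×120 + 688×5 = 678 + 2160 + 3440 = 6278
Index = 5793 / 6278 × 100 = 92.2746

92.27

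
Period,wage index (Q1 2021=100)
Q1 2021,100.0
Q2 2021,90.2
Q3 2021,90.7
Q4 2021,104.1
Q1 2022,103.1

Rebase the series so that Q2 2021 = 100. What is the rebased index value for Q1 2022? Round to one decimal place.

Rebased(Q1 2022) = 103.1 / 90.2 × 100 = 114.3016

114.3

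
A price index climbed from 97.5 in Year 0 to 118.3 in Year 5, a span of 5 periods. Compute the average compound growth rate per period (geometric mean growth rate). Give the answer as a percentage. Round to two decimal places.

Growth factor = (118.3/97.5)^(1/5) = (1.213333)^(1/5) = 1.039432
Growth rate = 1.039432 − 1 = 0.039432 = 3.9432%

3.94%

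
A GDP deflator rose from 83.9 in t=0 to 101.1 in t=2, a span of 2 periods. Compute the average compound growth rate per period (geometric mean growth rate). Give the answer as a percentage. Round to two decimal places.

9.77%

Growth factor = (101.1/83.9)^(1/2) = (1.205006)^(1/2) = 1.097728
Growth rate = 1.097728 − 1 = 0.097728 = 9.7728%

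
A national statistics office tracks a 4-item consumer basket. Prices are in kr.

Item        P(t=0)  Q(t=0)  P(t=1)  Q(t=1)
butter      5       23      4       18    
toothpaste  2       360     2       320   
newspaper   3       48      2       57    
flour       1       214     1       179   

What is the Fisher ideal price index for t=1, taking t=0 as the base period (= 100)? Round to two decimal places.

Laspeyres component (base-period weights):
ΣP(t=1)Q(t=0) = 4×23 + 2×360 + 2×48 + 1×214 = 92 + 720 + 96 + 214 = 1122
ΣP(t=0)Q(t=0) = 5×23 + 2×360 + 3×48 + 1×214 = 115 + 720 + 144 + 214 = 1193
L = 1122 / 1193 × 100 = 94.0486
Paasche component (current-period weights):
ΣP(t=1)Q(t=1) = 4×18 + 2×320 + 2×57 + 1×179 = 72 + 640 + 114 + 179 = 1005
ΣP(t=0)Q(t=1) = 5×18 + 2×320 + 3×57 + 1×179 = 90 + 640 + 171 + 179 = 1080
P = 1005 / 1080 × 100 = 93.0556
Fisher = √(L × P) = √(94.0486 × 93.0556) = 93.5508

93.55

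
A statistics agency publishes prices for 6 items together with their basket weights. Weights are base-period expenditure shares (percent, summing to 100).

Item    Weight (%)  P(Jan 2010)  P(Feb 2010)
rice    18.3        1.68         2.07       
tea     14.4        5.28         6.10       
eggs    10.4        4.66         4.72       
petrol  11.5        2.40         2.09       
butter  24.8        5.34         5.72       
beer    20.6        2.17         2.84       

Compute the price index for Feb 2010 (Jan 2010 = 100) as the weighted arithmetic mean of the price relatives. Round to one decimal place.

rice: 18.3 × (2.07/1.68) = 18.3 × 1.232143 = 22.5482
tea: 14.4 × (6.10/5.28) = 14.4 × 1.155303 = 16.6364
eggs: 10.4 × (4.72/4.66) = 10.4 × 1.012876 = 10.5339
petrol: 11.5 × (2.09/2.40) = 11.5 × 0.870833 = 10.0146
butter: 24.8 × (5.72/5.34) = 24.8 × 1.071161 = 26.5648
beer: 20.6 × (2.84/2.17) = 20.6 × 1.308756 = 26.9604
Index = Σ wᵢ·(p₁ᵢ/p₀ᵢ) = 22.5482 + 16.6364 + 10.5339 + 10.0146 + 26.5648 + 26.9604 = 113.2582

113.3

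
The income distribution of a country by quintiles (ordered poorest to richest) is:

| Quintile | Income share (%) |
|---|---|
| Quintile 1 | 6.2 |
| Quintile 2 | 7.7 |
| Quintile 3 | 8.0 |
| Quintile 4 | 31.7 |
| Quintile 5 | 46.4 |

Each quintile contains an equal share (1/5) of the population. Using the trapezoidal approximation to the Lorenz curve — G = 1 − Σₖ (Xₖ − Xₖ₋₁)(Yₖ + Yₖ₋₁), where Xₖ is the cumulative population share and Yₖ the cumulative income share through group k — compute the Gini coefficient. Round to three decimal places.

0.418

Cumulative income shares Yₖ: 0.0620, 0.1390, 0.2190, 0.5360, 1.0000
Σ (Xₖ−Xₖ₋₁)(Yₖ+Yₖ₋₁) = (1/5)(0.0620+0.0000) + (1/5)(0.1390+0.0620) + (1/5)(0.2190+0.1390) + (1/5)(0.5360+0.2190) + (1/5)(1.0000+0.5360)
  = 0.0124 + 0.0402 + 0.0716 + 0.1510 + 0.3072 = 0.5824
G = 1 − 0.5824 = 0.4176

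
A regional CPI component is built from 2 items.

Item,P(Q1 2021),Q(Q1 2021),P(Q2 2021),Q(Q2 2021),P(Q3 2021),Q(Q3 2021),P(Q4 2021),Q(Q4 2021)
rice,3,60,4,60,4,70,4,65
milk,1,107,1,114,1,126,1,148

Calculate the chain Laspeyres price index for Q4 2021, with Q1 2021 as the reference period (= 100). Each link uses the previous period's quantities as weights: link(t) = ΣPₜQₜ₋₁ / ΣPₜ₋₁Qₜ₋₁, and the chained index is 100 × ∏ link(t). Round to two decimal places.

Link Q1 2021→Q2 2021:
ΣP(Q2 2021)Q(Q1 2021) = 4×60 + 1×107 = 240 + 107 = 347
ΣP(Q1 2021)Q(Q1 2021) = 3×60 + 1×107 = 180 + 107 = 287
link = 347/287 = 1.209059
Link Q2 2021→Q3 2021:
ΣP(Q3 2021)Q(Q2 2021) = 4×60 + 1×114 = 240 + 114 = 354
ΣP(Q2 2021)Q(Q2 2021) = 4×60 + 1×114 = 240 + 114 = 354
link = 354/354 = 1.000000
Link Q3 2021→Q4 2021:
ΣP(Q4 2021)Q(Q3 2021) = 4×70 + 1×126 = 280 + 126 = 406
ΣP(Q3 2021)Q(Q3 2021) = 4×70 + 1×126 = 280 + 126 = 406
link = 406/406 = 1.000000
Chained index = 100 × 1.209059 × 1.000000 × 1.000000 = 120.9059

120.91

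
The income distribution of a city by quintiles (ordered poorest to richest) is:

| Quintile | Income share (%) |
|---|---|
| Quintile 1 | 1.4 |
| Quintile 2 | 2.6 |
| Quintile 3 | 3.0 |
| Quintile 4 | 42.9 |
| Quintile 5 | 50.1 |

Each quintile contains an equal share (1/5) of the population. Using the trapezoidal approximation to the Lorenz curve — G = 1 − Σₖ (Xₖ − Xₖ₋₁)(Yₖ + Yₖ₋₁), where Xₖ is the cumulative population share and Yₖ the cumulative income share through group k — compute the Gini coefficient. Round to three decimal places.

0.551

Cumulative income shares Yₖ: 0.0140, 0.0400, 0.0700, 0.4990, 1.0000
Σ (Xₖ−Xₖ₋₁)(Yₖ+Yₖ₋₁) = (1/5)(0.0140+0.0000) + (1/5)(0.0400+0.0140) + (1/5)(0.0700+0.0400) + (1/5)(0.4990+0.0700) + (1/5)(1.0000+0.4990)
  = 0.0028 + 0.0108 + 0.0220 + 0.1138 + 0.2998 = 0.4492
G = 1 − 0.4492 = 0.5508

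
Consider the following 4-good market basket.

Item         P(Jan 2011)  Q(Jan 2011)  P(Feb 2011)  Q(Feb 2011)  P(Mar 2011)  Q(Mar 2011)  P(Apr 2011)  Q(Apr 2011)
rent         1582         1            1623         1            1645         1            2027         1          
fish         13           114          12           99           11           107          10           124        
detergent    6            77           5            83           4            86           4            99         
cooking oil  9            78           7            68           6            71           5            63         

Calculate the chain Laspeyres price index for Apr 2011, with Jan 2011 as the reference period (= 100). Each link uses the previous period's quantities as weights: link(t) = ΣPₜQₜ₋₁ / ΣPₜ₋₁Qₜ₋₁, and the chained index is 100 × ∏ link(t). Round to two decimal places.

Link Jan 2011→Feb 2011:
ΣP(Feb 2011)Q(Jan 2011) = 1623×1 + 12×114 + 5×77 + 7×78 = 1623 + 1368 + 385 + 546 = 3922
ΣP(Jan 2011)Q(Jan 2011) = 1582×1 + 13×114 + 6×77 + 9×78 = 1582 + 1482 + 462 + 702 = 4228
link = 3922/4228 = 0.927625
Link Feb 2011→Mar 2011:
ΣP(Mar 2011)Q(Feb 2011) = 1645×1 + 11×99 + 4×83 + 6×68 = 1645 + 1089 + 332 + 408 = 3474
ΣP(Feb 2011)Q(Feb 2011) = 1623×1 + 12×99 + 5×83 + 7×68 = 1623 + 1188 + 415 + 476 = 3702
link = 3474/3702 = 0.938412
Link Mar 2011→Apr 2011:
ΣP(Apr 2011)Q(Mar 2011) = 2027×1 + 10×107 + 4×86 + 5×71 = 2027 + 1070 + 344 + 355 = 3796
ΣP(Mar 2011)Q(Mar 2011) = 1645×1 + 11×107 + 4×86 + 6×71 = 1645 + 1177 + 344 + 426 = 3592
link = 3796/3592 = 1.056793
Chained index = 100 × 0.927625 × 0.938412 × 1.056793 = 91.9932

91.99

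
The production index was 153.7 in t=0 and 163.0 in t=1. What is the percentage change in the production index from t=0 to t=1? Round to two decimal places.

Change = (163.0 − 153.7) / 153.7 × 100
       = 9.3 / 153.7 × 100 = 6.0507%

6.05%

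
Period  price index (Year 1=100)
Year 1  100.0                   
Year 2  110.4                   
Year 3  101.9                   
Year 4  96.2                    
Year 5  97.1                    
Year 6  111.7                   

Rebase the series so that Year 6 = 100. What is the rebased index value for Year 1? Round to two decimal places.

89.53

Rebased(Year 1) = 100.0 / 111.7 × 100 = 89.5255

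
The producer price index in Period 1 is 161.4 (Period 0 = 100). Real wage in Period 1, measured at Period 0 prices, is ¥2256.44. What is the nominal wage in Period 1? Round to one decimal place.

3641.9

Nominal = Real × (Index/100) = 2256.44 × (161.4/100)
        = 2256.44 × 1.614 = 3641.8942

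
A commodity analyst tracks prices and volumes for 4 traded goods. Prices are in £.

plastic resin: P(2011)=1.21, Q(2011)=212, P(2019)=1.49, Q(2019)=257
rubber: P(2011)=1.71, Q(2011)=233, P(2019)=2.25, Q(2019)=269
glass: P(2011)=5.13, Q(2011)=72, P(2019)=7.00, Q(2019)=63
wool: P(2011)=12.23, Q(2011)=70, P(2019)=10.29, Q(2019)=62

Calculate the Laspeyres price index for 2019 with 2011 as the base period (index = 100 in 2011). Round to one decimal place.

Laspeyres price index uses base-period quantities as weights.
ΣP(2019)·Q(2011) = 1.49×212 + 2.25×233 + 7.00×72 + 10.29×70 = 315.88 + 524.25 + 504 + 720.3 = 2064.43
ΣP(2011)·Q(2011) = 1.21×212 + 1.71×233 + 5.13×72 + 12.23×70 = 256.52 + 398.43 + 369.36 + 856.1 = 1880.41
Index = 2064.43 / 1880.41 × 100 = 109.7862

109.8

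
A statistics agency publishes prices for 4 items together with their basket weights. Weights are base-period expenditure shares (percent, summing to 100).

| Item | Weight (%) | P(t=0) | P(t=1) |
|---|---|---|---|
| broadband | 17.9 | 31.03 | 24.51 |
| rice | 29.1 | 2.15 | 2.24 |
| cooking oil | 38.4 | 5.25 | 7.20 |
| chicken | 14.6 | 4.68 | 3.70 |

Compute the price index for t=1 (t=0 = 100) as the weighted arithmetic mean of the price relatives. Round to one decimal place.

108.7

broadband: 17.9 × (24.51/31.03) = 17.9 × 0.789881 = 14.1389
rice: 29.1 × (2.24/2.15) = 29.1 × 1.041860 = 30.3181
cooking oil: 38.4 × (7.20/5.25) = 38.4 × 1.371429 = 52.6629
chicken: 14.6 × (3.70/4.68) = 14.6 × 0.790598 = 11.5427
Index = Σ wᵢ·(p₁ᵢ/p₀ᵢ) = 14.1389 + 30.3181 + 52.6629 + 11.5427 = 108.6626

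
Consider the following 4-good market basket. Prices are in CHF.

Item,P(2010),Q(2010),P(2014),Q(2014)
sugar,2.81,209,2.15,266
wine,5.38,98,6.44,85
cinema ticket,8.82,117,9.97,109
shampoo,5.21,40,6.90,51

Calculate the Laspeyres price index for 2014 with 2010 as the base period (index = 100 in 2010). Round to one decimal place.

Laspeyres price index uses base-period quantities as weights.
ΣP(2014)·Q(2010) = 2.15×209 + 6.44×98 + 9.97×117 + 6.90×40 = 449.35 + 631.12 + 1166.49 + 276 = 2522.96
ΣP(2010)·Q(2010) = 2.81×209 + 5.38×98 + 8.82×117 + 5.21×40 = 587.29 + 527.24 + 1031.94 + 208.4 = 2354.87
Index = 2522.96 / 2354.87 × 100 = 107.1380

107.1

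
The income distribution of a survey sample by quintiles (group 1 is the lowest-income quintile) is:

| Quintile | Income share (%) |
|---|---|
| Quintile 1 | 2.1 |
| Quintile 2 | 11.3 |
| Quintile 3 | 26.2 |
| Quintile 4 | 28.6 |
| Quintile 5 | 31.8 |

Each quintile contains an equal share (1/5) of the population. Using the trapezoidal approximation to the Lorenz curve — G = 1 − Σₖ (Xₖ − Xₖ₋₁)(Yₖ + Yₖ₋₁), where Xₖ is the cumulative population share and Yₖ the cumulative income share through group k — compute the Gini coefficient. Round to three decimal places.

Cumulative income shares Yₖ: 0.0210, 0.1340, 0.3960, 0.6820, 1.0000
Σ (Xₖ−Xₖ₋₁)(Yₖ+Yₖ₋₁) = (1/5)(0.0210+0.0000) + (1/5)(0.1340+0.0210) + (1/5)(0.3960+0.1340) + (1/5)(0.6820+0.3960) + (1/5)(1.0000+0.6820)
  = 0.0042 + 0.0310 + 0.1060 + 0.2156 + 0.3364 = 0.6932
G = 1 − 0.6932 = 0.3068

0.307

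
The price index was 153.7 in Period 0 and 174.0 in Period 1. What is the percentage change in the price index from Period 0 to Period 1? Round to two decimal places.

Change = (174.0 − 153.7) / 153.7 × 100
       = 20.3 / 153.7 × 100 = 13.2075%

13.21%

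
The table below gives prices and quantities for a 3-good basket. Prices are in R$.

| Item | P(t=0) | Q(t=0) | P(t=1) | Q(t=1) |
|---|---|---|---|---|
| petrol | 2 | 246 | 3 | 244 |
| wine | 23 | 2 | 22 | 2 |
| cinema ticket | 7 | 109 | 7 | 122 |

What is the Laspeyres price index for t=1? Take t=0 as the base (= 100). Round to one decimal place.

Laspeyres price index uses base-period quantities as weights.
ΣP(t=1)·Q(t=0) = 3×246 + 22×2 + 7×109 = 738 + 44 + 763 = 1545
ΣP(t=0)·Q(t=0) = 2×246 + 23×2 + 7×109 = 492 + 46 + 763 = 1301
Index = 1545 / 1301 × 100 = 118.7548

118.8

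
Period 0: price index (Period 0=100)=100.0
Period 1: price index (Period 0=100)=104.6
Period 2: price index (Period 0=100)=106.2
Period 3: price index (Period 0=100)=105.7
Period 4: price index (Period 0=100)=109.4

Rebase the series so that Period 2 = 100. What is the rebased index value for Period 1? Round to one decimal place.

Rebased(Period 1) = 104.6 / 106.2 × 100 = 98.4934

98.5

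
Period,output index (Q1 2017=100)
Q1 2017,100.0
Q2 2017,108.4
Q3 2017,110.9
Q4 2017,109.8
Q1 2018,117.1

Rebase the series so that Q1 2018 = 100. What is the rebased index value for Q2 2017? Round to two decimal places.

92.57

Rebased(Q2 2017) = 108.4 / 117.1 × 100 = 92.5705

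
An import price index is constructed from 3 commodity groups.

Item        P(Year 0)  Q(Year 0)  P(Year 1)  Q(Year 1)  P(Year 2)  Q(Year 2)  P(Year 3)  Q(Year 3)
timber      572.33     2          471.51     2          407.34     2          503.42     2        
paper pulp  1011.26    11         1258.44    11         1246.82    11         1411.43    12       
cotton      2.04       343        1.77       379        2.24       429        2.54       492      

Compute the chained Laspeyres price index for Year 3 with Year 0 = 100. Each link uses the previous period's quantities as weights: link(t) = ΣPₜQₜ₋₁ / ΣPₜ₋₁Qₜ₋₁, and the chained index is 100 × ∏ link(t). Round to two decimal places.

Link Year 0→Year 1:
ΣP(Year 1)Q(Year 0) = 471.51×2 + 1258.44×11 + 1.77×343 = 943.02 + 13842.84 + 607.11 = 15392.97
ΣP(Year 0)Q(Year 0) = 572.33×2 + 1011.26×11 + 2.04×343 = 1144.66 + 11123.86 + 699.72 = 12968.24
link = 15392.97/12968.24 = 1.186974
Link Year 1→Year 2:
ΣP(Year 2)Q(Year 1) = 407.34×2 + 1246.82×11 + 2.24×379 = 814.68 + 13715.02 + 848.96 = 15378.66
ΣP(Year 1)Q(Year 1) = 471.51×2 + 1258.44×11 + 1.77×379 = 943.02 + 13842.84 + 670.83 = 15456.69
link = 15378.66/15456.69 = 0.994952
Link Year 2→Year 3:
ΣP(Year 3)Q(Year 2) = 503.42×2 + 1411.43×11 + 2.54×429 = 1006.84 + 15525.73 + 1089.66 = 17622.23
ΣP(Year 2)Q(Year 2) = 407.34×2 + 1246.82×11 + 2.24×429 = 814.68 + 13715.02 + 960.96 = 15490.66
link = 17622.23/15490.66 = 1.137604
Chained index = 100 × 1.186974 × 0.994952 × 1.137604 = 134.3490

134.35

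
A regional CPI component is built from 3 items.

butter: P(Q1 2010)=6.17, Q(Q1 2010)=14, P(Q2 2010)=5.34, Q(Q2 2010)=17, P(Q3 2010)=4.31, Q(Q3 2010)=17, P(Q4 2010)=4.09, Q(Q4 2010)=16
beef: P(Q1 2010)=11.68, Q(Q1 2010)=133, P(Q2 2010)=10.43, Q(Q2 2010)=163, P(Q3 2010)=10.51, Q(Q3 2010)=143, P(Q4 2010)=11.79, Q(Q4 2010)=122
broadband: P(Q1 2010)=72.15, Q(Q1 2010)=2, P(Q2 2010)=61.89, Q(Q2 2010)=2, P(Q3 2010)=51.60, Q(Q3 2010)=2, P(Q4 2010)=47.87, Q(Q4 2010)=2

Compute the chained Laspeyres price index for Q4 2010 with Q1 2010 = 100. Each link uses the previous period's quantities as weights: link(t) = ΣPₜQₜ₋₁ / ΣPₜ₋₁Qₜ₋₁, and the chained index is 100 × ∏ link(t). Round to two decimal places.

96.69

Link Q1 2010→Q2 2010:
ΣP(Q2 2010)Q(Q1 2010) = 5.34×14 + 10.43×133 + 61.89×2 = 74.76 + 1387.19 + 123.78 = 1585.73
ΣP(Q1 2010)Q(Q1 2010) = 6.17×14 + 11.68×133 + 72.15×2 = 86.38 + 1553.44 + 144.3 = 1784.12
link = 1585.73/1784.12 = 0.888802
Link Q2 2010→Q3 2010:
ΣP(Q3 2010)Q(Q2 2010) = 4.31×17 + 10.51×163 + 51.60×2 = 73.27 + 1713.13 + 103.2 = 1889.6
ΣP(Q2 2010)Q(Q2 2010) = 5.34×17 + 10.43×163 + 61.89×2 = 90.78 + 1700.09 + 123.78 = 1914.65
link = 1889.6/1914.65 = 0.986917
Link Q3 2010→Q4 2010:
ΣP(Q4 2010)Q(Q3 2010) = 4.09×17 + 11.79×143 + 47.87×2 = 69.53 + 1685.97 + 95.74 = 1851.24
ΣP(Q3 2010)Q(Q3 2010) = 4.31×17 + 10.51×143 + 51.60×2 = 73.27 + 1502.93 + 103.2 = 1679.4
link = 1851.24/1679.4 = 1.102322
Chained index = 100 × 0.888802 × 0.986917 × 1.102322 = 96.6928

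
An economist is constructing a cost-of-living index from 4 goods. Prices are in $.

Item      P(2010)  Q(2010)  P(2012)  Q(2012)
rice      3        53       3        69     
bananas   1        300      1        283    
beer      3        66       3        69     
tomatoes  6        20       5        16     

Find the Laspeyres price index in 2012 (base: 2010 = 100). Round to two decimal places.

Laspeyres price index uses base-period quantities as weights.
ΣP(2012)·Q(2010) = 3×53 + 1×300 + 3×66 + 5×20 = 159 + 300 + 198 + 100 = 757
ΣP(2010)·Q(2010) = 3×53 + 1×300 + 3×66 + 6×20 = 159 + 300 + 198 + 120 = 777
Index = 757 / 777 × 100 = 97.4260

97.43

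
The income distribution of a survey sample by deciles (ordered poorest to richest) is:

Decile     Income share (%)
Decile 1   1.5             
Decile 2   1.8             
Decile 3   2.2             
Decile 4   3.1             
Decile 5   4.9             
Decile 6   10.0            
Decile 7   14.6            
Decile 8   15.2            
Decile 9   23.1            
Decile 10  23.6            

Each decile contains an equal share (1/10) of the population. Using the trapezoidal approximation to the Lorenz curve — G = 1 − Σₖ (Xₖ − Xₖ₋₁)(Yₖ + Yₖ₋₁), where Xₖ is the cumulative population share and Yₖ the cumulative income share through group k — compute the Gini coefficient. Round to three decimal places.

0.453

Cumulative income shares Yₖ: 0.0150, 0.0330, 0.0550, 0.0860, 0.1350, 0.2350, 0.3810, 0.5330, 0.7640, 1.0000
Σ (Xₖ−Xₖ₋₁)(Yₖ+Yₖ₋₁) = (1/10)(0.0150+0.0000) + (1/10)(0.0330+0.0150) + (1/10)(0.0550+0.0330) + (1/10)(0.0860+0.0550) + (1/10)(0.1350+0.0860) + (1/10)(0.2350+0.1350) + (1/10)(0.3810+0.2350) + (1/10)(0.5330+0.3810) + (1/10)(0.7640+0.5330) + (1/10)(1.0000+0.7640)
  = 0.0015 + 0.0048 + 0.0088 + 0.0141 + 0.0221 + 0.0370 + 0.0616 + 0.0914 + 0.1297 + 0.1764 = 0.5474
G = 1 − 0.5474 = 0.4526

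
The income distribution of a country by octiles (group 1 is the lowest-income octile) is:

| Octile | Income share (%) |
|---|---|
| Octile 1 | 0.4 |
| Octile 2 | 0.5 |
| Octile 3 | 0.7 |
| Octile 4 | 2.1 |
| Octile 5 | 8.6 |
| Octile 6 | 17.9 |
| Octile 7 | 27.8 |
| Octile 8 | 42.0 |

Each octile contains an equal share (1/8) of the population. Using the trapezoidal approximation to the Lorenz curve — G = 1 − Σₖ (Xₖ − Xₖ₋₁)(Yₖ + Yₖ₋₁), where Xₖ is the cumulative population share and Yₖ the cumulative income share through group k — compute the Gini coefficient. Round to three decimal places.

0.607

Cumulative income shares Yₖ: 0.0040, 0.0090, 0.0160, 0.0370, 0.1230, 0.3020, 0.5800, 1.0000
Σ (Xₖ−Xₖ₋₁)(Yₖ+Yₖ₋₁) = (1/8)(0.0040+0.0000) + (1/8)(0.0090+0.0040) + (1/8)(0.0160+0.0090) + (1/8)(0.0370+0.0160) + (1/8)(0.1230+0.0370) + (1/8)(0.3020+0.1230) + (1/8)(0.5800+0.3020) + (1/8)(1.0000+0.5800)
  = 0.0005 + 0.0016 + 0.0031 + 0.0066 + 0.0200 + 0.0531 + 0.1103 + 0.1975 = 0.3928
G = 1 − 0.3928 = 0.6072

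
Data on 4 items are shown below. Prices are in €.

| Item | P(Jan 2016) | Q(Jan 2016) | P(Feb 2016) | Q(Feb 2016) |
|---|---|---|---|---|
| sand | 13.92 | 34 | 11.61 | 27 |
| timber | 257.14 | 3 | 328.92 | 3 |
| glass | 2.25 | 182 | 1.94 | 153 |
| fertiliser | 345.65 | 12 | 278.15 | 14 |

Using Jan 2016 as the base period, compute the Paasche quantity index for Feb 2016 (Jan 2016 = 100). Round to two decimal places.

Paasche quantity index uses current-period prices as weights.
ΣP(Feb 2016)·Q(Feb 2016) = 11.61×27 + 328.92×3 + 1.94×153 + 278.15×14 = 313.47 + 986.76 + 296.82 + 3894.1 = 5491.15
ΣP(Feb 2016)·Q(Jan 2016) = 11.61×34 + 328.92×3 + 1.94×182 + 278.15×12 = 394.74 + 986.76 + 353.08 + 3337.8 = 5072.38
Index = 5491.15 / 5072.38 × 100 = 108.2559

108.26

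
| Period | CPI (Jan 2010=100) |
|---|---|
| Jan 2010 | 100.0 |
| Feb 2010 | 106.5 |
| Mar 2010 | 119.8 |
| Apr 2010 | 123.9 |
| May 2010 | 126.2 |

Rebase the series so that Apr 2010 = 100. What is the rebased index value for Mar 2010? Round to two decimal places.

96.69

Rebased(Mar 2010) = 119.8 / 123.9 × 100 = 96.6909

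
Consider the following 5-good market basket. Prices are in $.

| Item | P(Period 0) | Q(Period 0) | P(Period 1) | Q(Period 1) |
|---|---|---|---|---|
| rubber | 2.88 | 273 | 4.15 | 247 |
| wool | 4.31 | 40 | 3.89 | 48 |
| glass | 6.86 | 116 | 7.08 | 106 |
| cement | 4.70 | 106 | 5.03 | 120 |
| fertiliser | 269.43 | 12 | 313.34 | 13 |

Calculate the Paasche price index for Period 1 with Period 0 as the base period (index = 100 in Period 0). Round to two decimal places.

116.23

Paasche price index uses current-period quantities as weights.
ΣP(Period 1)·Q(Period 1) = 4.15×247 + 3.89×48 + 7.08×106 + 5.03×120 + 313.34×13 = 1025.05 + 186.72 + 750.48 + 603.6 + 4073.42 = 6639.27
ΣP(Period 0)·Q(Period 1) = 2.88×247 + 4.31×48 + 6.86×106 + 4.70×120 + 269.43×13 = 711.36 + 206.88 + 727.16 + 564 + 3502.59 = 5711.99
Index = 6639.27 / 5711.99 × 100 = 116.2339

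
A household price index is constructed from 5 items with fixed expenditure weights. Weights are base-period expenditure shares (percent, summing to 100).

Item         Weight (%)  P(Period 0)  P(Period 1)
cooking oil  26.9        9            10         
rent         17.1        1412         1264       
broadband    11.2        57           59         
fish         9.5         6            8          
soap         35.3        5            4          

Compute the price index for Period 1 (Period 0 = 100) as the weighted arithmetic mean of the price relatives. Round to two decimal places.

cooking oil: 26.9 × (10/9) = 26.9 × 1.111111 = 29.8889
rent: 17.1 × (1264/1412) = 17.1 × 0.895184 = 15.3076
broadband: 11.2 × (59/57) = 11.2 × 1.035088 = 11.5930
fish: 9.5 × (8/6) = 9.5 × 1.333333 = 12.6667
soap: 35.3 × (4/5) = 35.3 × 0.800000 = 28.2400
Index = Σ wᵢ·(p₁ᵢ/p₀ᵢ) = 29.8889 + 15.3076 + 11.5930 + 12.6667 + 28.2400 = 97.6962

97.70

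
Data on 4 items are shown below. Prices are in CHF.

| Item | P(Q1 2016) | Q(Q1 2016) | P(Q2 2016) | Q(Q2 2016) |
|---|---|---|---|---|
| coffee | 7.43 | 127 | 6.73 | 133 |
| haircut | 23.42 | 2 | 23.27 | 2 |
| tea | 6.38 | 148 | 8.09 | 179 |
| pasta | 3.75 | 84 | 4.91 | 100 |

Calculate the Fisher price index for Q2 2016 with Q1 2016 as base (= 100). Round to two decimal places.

Laspeyres component (base-period weights):
ΣP(Q2 2016)Q(Q1 2016) = 6.73×127 + 23.27×2 + 8.09×148 + 4.91×84 = 854.71 + 46.54 + 1197.32 + 412.44 = 2511.01
ΣP(Q1 2016)Q(Q1 2016) = 7.43×127 + 23.42×2 + 6.38×148 + 3.75×84 = 943.61 + 46.84 + 944.24 + 315 = 2249.69
L = 2511.01 / 2249.69 × 100 = 111.6158
Paasche component (current-period weights):
ΣP(Q2 2016)Q(Q2 2016) = 6.73×133 + 23.27×2 + 8.09×179 + 4.91×100 = 895.09 + 46.54 + 1448.11 + 491 = 2880.74
ΣP(Q1 2016)Q(Q2 2016) = 7.43×133 + 23.42×2 + 6.38×179 + 3.75×100 = 988.19 + 46.84 + 1142.02 + 375 = 2552.05
P = 2880.74 / 2552.05 × 100 = 112.8794
Fisher = √(L × P) = √(111.6158 × 112.8794) = 112.2459

112.25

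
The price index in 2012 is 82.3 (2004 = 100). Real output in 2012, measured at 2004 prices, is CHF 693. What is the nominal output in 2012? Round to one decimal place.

570.3

Nominal = Real × (Index/100) = 693 × (82.3/100)
        = 693 × 0.823 = 570.3390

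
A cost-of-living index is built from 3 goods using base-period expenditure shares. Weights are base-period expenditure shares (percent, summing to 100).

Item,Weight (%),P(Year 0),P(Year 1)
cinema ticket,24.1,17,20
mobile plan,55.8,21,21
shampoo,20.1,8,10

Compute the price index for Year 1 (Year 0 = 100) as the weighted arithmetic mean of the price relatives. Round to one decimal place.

cinema ticket: 24.1 × (20/17) = 24.1 × 1.176471 = 28.3529
mobile plan: 55.8 × (21/21) = 55.8 × 1.000000 = 55.8000
shampoo: 20.1 × (10/8) = 20.1 × 1.250000 = 25.1250
Index = Σ wᵢ·(p₁ᵢ/p₀ᵢ) = 28.3529 + 55.8000 + 25.1250 = 109.2779

109.3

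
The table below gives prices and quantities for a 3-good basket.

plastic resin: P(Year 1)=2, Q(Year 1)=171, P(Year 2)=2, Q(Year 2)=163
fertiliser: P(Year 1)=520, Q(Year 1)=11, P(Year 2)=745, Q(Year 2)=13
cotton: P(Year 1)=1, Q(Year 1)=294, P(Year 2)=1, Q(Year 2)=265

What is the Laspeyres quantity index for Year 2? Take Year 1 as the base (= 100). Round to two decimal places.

115.65

Laspeyres quantity index uses base-period prices as weights.
ΣP(Year 1)·Q(Year 2) = 2×163 + 520×13 + 1×265 = 326 + 6760 + 265 = 7351
ΣP(Year 1)·Q(Year 1) = 2×171 + 520×11 + 1×294 = 342 + 5720 + 294 = 6356
Index = 7351 / 6356 × 100 = 115.6545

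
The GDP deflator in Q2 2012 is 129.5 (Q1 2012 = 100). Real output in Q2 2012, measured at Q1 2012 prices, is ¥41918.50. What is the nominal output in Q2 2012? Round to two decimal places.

Nominal = Real × (Index/100) = 41918.50 × (129.5/100)
        = 41918.50 × 1.295 = 54284.4575

54284.46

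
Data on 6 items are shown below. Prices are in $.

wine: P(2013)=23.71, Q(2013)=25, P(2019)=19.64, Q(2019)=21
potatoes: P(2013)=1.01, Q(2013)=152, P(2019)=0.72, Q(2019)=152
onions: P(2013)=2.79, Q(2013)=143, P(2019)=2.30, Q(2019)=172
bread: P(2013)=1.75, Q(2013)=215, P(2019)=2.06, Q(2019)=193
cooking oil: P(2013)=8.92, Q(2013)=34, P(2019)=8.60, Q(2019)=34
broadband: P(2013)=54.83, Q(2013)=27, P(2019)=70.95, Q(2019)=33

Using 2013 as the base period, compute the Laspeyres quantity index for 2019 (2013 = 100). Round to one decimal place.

Laspeyres quantity index uses base-period prices as weights.
ΣP(2013)·Q(2019) = 23.71×21 + 1.01×152 + 2.79×172 + 1.75×193 + 8.92×34 + 54.83×33 = 497.91 + 153.52 + 479.88 + 337.75 + 303.28 + 1809.39 = 3581.73
ΣP(2013)·Q(2013) = 23.71×25 + 1.01×152 + 2.79×143 + 1.75×215 + 8.92×34 + 54.83×27 = 592.75 + 153.52 + 398.97 + 376.25 + 303.28 + 1480.41 = 3305.18
Index = 3581.73 / 3305.18 × 100 = 108.3672

108.4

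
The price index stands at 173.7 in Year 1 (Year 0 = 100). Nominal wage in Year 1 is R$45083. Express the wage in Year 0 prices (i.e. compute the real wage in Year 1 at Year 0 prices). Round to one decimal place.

Real = Nominal ÷ (Index/100) = 45083 ÷ (173.7/100)
     = 45083 ÷ 1.737 = 25954.5193

25954.5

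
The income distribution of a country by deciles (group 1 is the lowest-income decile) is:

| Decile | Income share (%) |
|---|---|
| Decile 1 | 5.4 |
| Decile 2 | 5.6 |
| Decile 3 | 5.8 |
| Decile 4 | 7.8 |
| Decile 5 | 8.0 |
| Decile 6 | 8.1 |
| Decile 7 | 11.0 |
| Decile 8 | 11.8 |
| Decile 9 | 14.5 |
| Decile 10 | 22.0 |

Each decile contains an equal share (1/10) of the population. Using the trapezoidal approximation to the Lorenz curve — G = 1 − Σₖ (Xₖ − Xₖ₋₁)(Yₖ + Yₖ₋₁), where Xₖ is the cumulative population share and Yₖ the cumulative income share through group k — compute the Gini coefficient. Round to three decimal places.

0.251

Cumulative income shares Yₖ: 0.0540, 0.1100, 0.1680, 0.2460, 0.3260, 0.4070, 0.5170, 0.6350, 0.7800, 1.0000
Σ (Xₖ−Xₖ₋₁)(Yₖ+Yₖ₋₁) = (1/10)(0.0540+0.0000) + (1/10)(0.1100+0.0540) + (1/10)(0.1680+0.1100) + (1/10)(0.2460+0.1680) + (1/10)(0.3260+0.2460) + (1/10)(0.4070+0.3260) + (1/10)(0.5170+0.4070) + (1/10)(0.6350+0.5170) + (1/10)(0.7800+0.6350) + (1/10)(1.0000+0.7800)
  = 0.0054 + 0.0164 + 0.0278 + 0.0414 + 0.0572 + 0.0733 + 0.0924 + 0.1152 + 0.1415 + 0.1780 = 0.7486
G = 1 − 0.7486 = 0.2514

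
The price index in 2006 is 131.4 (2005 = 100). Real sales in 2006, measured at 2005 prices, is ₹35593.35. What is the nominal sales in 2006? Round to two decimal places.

46769.66

Nominal = Real × (Index/100) = 35593.35 × (131.4/100)
        = 35593.35 × 1.314 = 46769.6619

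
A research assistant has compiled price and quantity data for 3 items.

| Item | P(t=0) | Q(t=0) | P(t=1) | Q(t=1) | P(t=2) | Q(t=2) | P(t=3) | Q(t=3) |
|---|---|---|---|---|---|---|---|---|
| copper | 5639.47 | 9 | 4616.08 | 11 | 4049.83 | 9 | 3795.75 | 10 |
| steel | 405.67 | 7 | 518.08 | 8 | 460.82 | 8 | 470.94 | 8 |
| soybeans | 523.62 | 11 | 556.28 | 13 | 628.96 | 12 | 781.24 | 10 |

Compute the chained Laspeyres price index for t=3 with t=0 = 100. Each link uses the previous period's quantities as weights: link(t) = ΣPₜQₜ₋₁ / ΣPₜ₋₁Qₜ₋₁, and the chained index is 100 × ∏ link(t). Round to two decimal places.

77.81

Link t=0→t=1:
ΣP(t=1)Q(t=0) = 4616.08×9 + 518.08×7 + 556.28×11 = 41544.72 + 3626.56 + 6119.08 = 51290.36
ΣP(t=0)Q(t=0) = 5639.47×9 + 405.67×7 + 523.62×11 = 50755.23 + 2839.69 + 5759.82 = 59354.74
link = 51290.36/59354.74 = 0.864133
Link t=1→t=2:
ΣP(t=2)Q(t=1) = 4049.83×11 + 460.82×8 + 628.96×13 = 44548.13 + 3686.56 + 8176.48 = 56411.17
ΣP(t=1)Q(t=1) = 4616.08×11 + 518.08×8 + 556.28×13 = 50776.88 + 4144.64 + 7231.64 = 62153.16
link = 56411.17/62153.16 = 0.907615
Link t=2→t=3:
ΣP(t=3)Q(t=2) = 3795.75×9 + 470.94×8 + 781.24×12 = 34161.75 + 3767.52 + 9374.88 = 47304.15
ΣP(t=2)Q(t=2) = 4049.83×9 + 460.82×8 + 628.96×12 = 36448.47 + 3686.56 + 7547.52 = 47682.55
link = 47304.15/47682.55 = 0.992064
Chained index = 100 × 0.864133 × 0.907615 × 0.992064 = 77.8076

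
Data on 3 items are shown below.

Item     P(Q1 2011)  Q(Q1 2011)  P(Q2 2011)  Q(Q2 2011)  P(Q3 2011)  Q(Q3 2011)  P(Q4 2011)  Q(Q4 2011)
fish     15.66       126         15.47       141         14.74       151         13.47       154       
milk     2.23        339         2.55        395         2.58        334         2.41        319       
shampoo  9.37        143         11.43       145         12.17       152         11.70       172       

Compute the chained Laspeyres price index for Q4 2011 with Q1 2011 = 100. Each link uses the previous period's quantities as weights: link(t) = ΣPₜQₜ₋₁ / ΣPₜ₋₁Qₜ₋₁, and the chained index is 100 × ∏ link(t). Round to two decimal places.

102.57

Link Q1 2011→Q2 2011:
ΣP(Q2 2011)Q(Q1 2011) = 15.47×126 + 2.55×339 + 11.43×143 = 1949.22 + 864.45 + 1634.49 = 4448.16
ΣP(Q1 2011)Q(Q1 2011) = 15.66×126 + 2.23×339 + 9.37×143 = 1973.16 + 755.97 + 1339.91 = 4069.04
link = 4448.16/4069.04 = 1.093172
Link Q2 2011→Q3 2011:
ΣP(Q3 2011)Q(Q2 2011) = 14.74×141 + 2.58×395 + 12.17×145 = 2078.34 + 1019.1 + 1764.65 = 4862.09
ΣP(Q2 2011)Q(Q2 2011) = 15.47×141 + 2.55×395 + 11.43×145 = 2181.27 + 1007.25 + 1657.35 = 4845.87
link = 4862.09/4845.87 = 1.003347
Link Q3 2011→Q4 2011:
ΣP(Q4 2011)Q(Q3 2011) = 13.47×151 + 2.41×334 + 11.70×152 = 2033.97 + 804.94 + 1778.4 = 4617.31
ΣP(Q3 2011)Q(Q3 2011) = 14.74×151 + 2.58×334 + 12.17×152 = 2225.74 + 861.72 + 1849.84 = 4937.3
link = 4617.31/4937.3 = 0.935189
Chained index = 100 × 1.093172 × 1.003347 × 0.935189 = 102.5744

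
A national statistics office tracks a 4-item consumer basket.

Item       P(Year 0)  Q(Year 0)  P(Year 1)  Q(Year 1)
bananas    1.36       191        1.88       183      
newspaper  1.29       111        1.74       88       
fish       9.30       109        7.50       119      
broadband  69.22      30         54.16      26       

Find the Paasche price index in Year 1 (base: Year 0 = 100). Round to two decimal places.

Paasche price index uses current-period quantities as weights.
ΣP(Year 1)·Q(Year 1) = 1.88×183 + 1.74×88 + 7.50×119 + 54.16×26 = 344.04 + 153.12 + 892.5 + 1408.16 = 2797.82
ΣP(Year 0)·Q(Year 1) = 1.36×183 + 1.29×88 + 9.30×119 + 69.22×26 = 248.88 + 113.52 + 1106.7 + 1799.72 = 3268.82
Index = 2797.82 / 3268.82 × 100 = 85.5911

85.59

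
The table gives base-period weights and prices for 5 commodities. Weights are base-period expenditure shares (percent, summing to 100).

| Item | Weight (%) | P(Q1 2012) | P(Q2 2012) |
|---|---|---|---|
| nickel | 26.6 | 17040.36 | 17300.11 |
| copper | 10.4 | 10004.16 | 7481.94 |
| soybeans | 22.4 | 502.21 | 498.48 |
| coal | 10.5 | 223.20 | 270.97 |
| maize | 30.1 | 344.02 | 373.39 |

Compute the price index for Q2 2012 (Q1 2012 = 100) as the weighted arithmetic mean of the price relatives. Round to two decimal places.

nickel: 26.6 × (17300.11/17040.36) = 26.6 × 1.015243 = 27.0055
copper: 10.4 × (7481.94/10004.16) = 10.4 × 0.747883 = 7.7780
soybeans: 22.4 × (498.48/502.21) = 22.4 × 0.992573 = 22.2336
coal: 10.5 × (270.97/223.20) = 10.5 × 1.214023 = 12.7472
maize: 30.1 × (373.39/344.02) = 30.1 × 1.085373 = 32.6697
Index = Σ wᵢ·(p₁ᵢ/p₀ᵢ) = 27.0055 + 7.7780 + 22.2336 + 12.7472 + 32.6697 = 102.4341

102.43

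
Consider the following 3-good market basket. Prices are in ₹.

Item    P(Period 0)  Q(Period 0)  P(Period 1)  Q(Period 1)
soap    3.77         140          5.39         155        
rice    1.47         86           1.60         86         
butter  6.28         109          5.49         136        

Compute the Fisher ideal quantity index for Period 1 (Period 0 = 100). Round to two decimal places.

Laspeyres component (base-period weights):
ΣP(Period 0)Q(Period 1) = 3.77×155 + 1.47×86 + 6.28×136 = 584.35 + 126.42 + 854.08 = 1564.85
ΣP(Period 0)Q(Period 0) = 3.77×140 + 1.47×86 + 6.28×109 = 527.8 + 126.42 + 684.52 = 1338.74
L = 1564.85 / 1338.74 × 100 = 116.8898
Paasche component (current-period weights):
ΣP(Period 1)Q(Period 1) = 5.39×155 + 1.60×86 + 5.49×136 = 835.45 + 137.6 + 746.64 = 1719.69
ΣP(Period 1)Q(Period 0) = 5.39×140 + 1.60×86 + 5.49×109 = 754.6 + 137.6 + 598.41 = 1490.61
P = 1719.69 / 1490.61 × 100 = 115.3682
Fisher = √(L × P) = √(116.8898 × 115.3682) = 116.1265

116.13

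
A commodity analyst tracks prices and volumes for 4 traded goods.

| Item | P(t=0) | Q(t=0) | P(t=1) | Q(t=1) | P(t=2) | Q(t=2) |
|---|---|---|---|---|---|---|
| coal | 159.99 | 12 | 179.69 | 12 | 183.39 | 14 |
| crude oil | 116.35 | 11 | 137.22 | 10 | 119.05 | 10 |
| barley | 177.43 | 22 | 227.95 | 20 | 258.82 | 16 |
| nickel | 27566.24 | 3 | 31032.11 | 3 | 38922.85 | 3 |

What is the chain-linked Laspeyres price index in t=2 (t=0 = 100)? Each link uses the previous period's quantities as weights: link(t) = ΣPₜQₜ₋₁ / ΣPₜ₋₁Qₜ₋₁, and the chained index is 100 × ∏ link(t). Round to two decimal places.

140.39

Link t=0→t=1:
ΣP(t=1)Q(t=0) = 179.69×12 + 137.22×11 + 227.95×22 + 31032.11×3 = 2156.28 + 1509.42 + 5014.9 + 93096.33 = 101776.93
ΣP(t=0)Q(t=0) = 159.99×12 + 116.35×11 + 177.43×22 + 27566.24×3 = 1919.88 + 1279.85 + 3903.46 + 82698.72 = 89801.91
link = 101776.93/89801.91 = 1.133349
Link t=1→t=2:
ΣP(t=2)Q(t=1) = 183.39×12 + 119.05×10 + 258.82×20 + 38922.85×3 = 2200.68 + 1190.5 + 5176.4 + 116768.55 = 125336.13
ΣP(t=1)Q(t=1) = 179.69×12 + 137.22×10 + 227.95×20 + 31032.11×3 = 2156.28 + 1372.2 + 4559 + 93096.33 = 101183.81
link = 125336.13/101183.81 = 1.238697
Chained index = 100 × 1.133349 × 1.238697 = 140.3877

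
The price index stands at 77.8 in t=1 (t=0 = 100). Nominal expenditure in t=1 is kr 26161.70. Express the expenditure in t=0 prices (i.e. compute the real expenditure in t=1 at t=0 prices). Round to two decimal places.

33626.86

Real = Nominal ÷ (Index/100) = 26161.70 ÷ (77.8/100)
     = 26161.70 ÷ 0.778 = 33626.8638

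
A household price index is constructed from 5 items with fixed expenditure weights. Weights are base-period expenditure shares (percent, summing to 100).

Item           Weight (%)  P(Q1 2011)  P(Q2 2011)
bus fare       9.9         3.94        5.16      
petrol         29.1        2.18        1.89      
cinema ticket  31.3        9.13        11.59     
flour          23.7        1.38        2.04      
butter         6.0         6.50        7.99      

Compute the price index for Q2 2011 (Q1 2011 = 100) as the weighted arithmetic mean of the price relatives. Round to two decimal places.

bus fare: 9.9 × (5.16/3.94) = 9.9 × 1.309645 = 12.9655
petrol: 29.1 × (1.89/2.18) = 29.1 × 0.866972 = 25.2289
cinema ticket: 31.3 × (11.59/9.13) = 31.3 × 1.269441 = 39.7335
flour: 23.7 × (2.04/1.38) = 23.7 × 1.478261 = 35.0348
butter: 6.0 × (7.99/6.50) = 6.0 × 1.229231 = 7.3754
Index = Σ wᵢ·(p₁ᵢ/p₀ᵢ) = 12.9655 + 25.2289 + 39.7335 + 35.0348 + 7.3754 = 120.3381

120.34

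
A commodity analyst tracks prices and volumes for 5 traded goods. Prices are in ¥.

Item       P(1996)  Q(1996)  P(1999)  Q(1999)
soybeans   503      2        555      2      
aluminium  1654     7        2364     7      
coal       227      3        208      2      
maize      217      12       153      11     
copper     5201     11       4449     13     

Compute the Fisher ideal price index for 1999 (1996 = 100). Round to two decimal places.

93.97

Laspeyres component (base-period weights):
ΣP(1999)Q(1996) = 555×2 + 2364×7 + 208×3 + 153×12 + 4449×11 = 1110 + 16548 + 624 + 1836 + 48939 = 69057
ΣP(1996)Q(1996) = 503×2 + 1654×7 + 227×3 + 217×12 + 5201×11 = 1006 + 11578 + 681 + 2604 + 57211 = 73080
L = 69057 / 73080 × 100 = 94.4951
Paasche component (current-period weights):
ΣP(1999)Q(1999) = 555×2 + 2364×7 + 208×2 + 153×11 + 4449×13 = 1110 + 16548 + 416 + 1683 + 57837 = 77594
ΣP(1996)Q(1999) = 503×2 + 1654×7 + 227×2 + 217×11 + 5201×13 = 1006 + 11578 + 454 + 2387 + 67613 = 83038
P = 77594 / 83038 × 100 = 93.4440
Fisher = √(L × P) = √(94.4951 × 93.4440) = 93.9680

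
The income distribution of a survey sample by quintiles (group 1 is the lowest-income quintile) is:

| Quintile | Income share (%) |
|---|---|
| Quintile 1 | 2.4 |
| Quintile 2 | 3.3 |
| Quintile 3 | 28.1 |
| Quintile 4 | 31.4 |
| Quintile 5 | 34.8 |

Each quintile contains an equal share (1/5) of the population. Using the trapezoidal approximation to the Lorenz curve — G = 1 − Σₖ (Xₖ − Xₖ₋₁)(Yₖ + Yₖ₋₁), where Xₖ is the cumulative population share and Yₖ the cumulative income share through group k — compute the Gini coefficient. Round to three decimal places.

Cumulative income shares Yₖ: 0.0240, 0.0570, 0.3380, 0.6520, 1.0000
Σ (Xₖ−Xₖ₋₁)(Yₖ+Yₖ₋₁) = (1/5)(0.0240+0.0000) + (1/5)(0.0570+0.0240) + (1/5)(0.3380+0.0570) + (1/5)(0.6520+0.3380) + (1/5)(1.0000+0.6520)
  = 0.0048 + 0.0162 + 0.0790 + 0.1980 + 0.3304 = 0.6284
G = 1 − 0.6284 = 0.3716

0.372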